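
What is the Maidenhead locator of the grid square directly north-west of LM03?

KM94

Longitude square 0; −1 → -1, wraps to 9, carry into field.
Longitude field L = 11; −1 → 10 = K.
Latitude square 3; +1 → 4.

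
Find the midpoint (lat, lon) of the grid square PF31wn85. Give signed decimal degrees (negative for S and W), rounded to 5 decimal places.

Field P=15, F=5: +15·20° lon, +5·10° lat → SW at lon 120°, lat -40°.
Square 3, 1: +3·2° lon, +1·1° lat → SW at lon 126°, lat -39°.
Subsquare w=22, n=13: +22·0.0833333° lon, +13·0.0416667° lat → SW at lon 127.833°, lat -38.4583°.
Extended square 8, 5: +8·0.00833333° lon, +5·0.00416667° lat → SW at lon 127.9°, lat -38.4375°.
Cell spans 0.00833333° lon × 0.00416667° lat. Centre is SW corner plus half of each.
latitude -38.43542, longitude 127.90417.

-38.43542, 127.90417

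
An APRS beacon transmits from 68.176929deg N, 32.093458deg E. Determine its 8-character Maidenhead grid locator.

KP68be12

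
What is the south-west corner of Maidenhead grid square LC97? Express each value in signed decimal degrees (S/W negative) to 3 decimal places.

Field L=11, C=2: +11·20° lon, +2·10° lat → SW at lon 40°, lat -70°.
Square 9, 7: +9·2° lon, +7·1° lat → SW at lon 58°, lat -63°.
latitude -63.000, longitude 58.000.

-63.000, 58.000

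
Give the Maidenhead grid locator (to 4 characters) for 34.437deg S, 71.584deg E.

Shift to the Maidenhead origin (180°W, 90°S): lon 251.58, lat 55.56.
Field: lon ⌊251.58/20⌋ = 12 → M; lat ⌊55.56/10⌋ = 5 → F.
Square: lon ⌊11.58/2⌋ = 5; lat ⌊5.56/1⌋ = 5.

MF55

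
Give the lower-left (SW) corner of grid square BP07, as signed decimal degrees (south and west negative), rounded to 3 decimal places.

67.000, -160.000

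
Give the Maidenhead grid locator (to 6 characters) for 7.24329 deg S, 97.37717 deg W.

EI12hs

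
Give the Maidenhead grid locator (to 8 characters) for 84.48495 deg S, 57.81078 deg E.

Add 180° to longitude and 90° to latitude: 237.81078, 5.51505.
Field (20°×10°, letters A–R): 237.81078/20 → 11 → L, 5.51505/10 → 0 → A; chars LA.
Square (2°×1°, digits 0–9): 17.81078/2 → 8, 5.51505/1 → 5; chars 85.
Subsquare (5′×2.5′, letters a–x): 1.81078/0.0833333 → 21 → v, 0.51505/0.0416667 → 12 → m; chars vm.
Extended square (30″×15″, digits 0–9): 0.06078/0.00833333 → 7, 0.01505/0.00416667 → 3; chars 73.

LA85vm73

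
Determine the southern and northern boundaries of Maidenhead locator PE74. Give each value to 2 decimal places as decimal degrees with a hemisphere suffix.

46.00° S, 45.00° S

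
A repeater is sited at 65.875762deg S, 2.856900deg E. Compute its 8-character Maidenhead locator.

JC14kc29

Shift to the Maidenhead origin (180°W, 90°S): lon 182.85690, lat 24.12424.
Field (20°×10°, letters A–R): 182.85690/20 → 9 → J, 24.12424/10 → 2 → C; chars JC.
Square (2°×1°, digits 0–9): 2.85690/2 → 1, 4.12424/1 → 4; chars 14.
Subsquare (5′×2.5′, letters a–x): 0.85690/0.0833333 → 10 → k, 0.12424/0.0416667 → 2 → c; chars kc.
Extended square (30″×15″, digits 0–9): 0.02357/0.00833333 → 2, 0.04090/0.00416667 → 9; chars 29.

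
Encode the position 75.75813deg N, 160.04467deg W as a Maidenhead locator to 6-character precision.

Shift to the Maidenhead origin (180°W, 90°S): lon 19.9553, lat 165.7581.
Field: 19.9553/20 → 0 → A, 165.7581/10 → 16 → Q; chars AQ.
Square: 19.9553/2 → 9, 5.7581/1 → 5; chars 95.
Subsquare: 1.9553/0.0833333 → 23 → x, 0.7581/0.0416667 → 18 → s; chars xs.

AQ95xs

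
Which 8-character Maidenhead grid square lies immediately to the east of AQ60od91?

AQ60pd01

Longitude extended square 9; +1 → 10, wraps to 0, carry into subsquare.
Longitude subsquare o = 14; +1 → 15 = p.
The latitude characters are unchanged.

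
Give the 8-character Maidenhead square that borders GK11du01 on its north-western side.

Longitude extended square 0; −1 → -1, wraps to 9, carry into subsquare.
Longitude subsquare d = 3; −1 → 2 = c.
Latitude extended square 1; +1 → 2.

GK11cu92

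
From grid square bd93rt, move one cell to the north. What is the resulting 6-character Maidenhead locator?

BD93ru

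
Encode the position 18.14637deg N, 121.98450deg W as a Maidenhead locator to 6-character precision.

CK98ad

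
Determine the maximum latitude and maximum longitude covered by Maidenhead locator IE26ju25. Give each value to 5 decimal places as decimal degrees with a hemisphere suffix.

Field I=8, E=4: +8·20° lon, +4·10° lat → SW at lon -20°, lat -50°.
Square 2, 6: +2·2° lon, +6·1° lat → SW at lon -16°, lat -44°.
Subsquare j=9, u=20: +9·0.0833333° lon, +20·0.0416667° lat → SW at lon -15.25°, lat -43.1667°.
Extended square 2, 5: +2·0.00833333° lon, +5·0.00416667° lat → SW at lon -15.2333°, lat -43.1458°.
Cell spans 0.00833333° lon × 0.00416667° lat. NE corner is SW corner plus one full cell.
latitude 43.14167° S, longitude 15.22500° W.

43.14167° S, 15.22500° W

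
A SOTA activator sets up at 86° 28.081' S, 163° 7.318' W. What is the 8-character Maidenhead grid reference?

Offset from 180°W / 90°S: lon 16.87803°, lat 3.53198°.
Field: 16.87803/20 → 0 → A, 3.53198/10 → 0 → A; chars AA.
Square: 16.87803/2 → 8, 3.53198/1 → 3; chars 83.
Subsquare: 0.87803/0.0833333 → 10 → k, 0.53198/0.0416667 → 12 → m; chars km.
Extended square: 0.04470/0.00833333 → 5, 0.03198/0.00416667 → 7; chars 57.

AA83km57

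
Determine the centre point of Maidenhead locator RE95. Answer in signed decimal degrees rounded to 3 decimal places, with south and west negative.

-44.500, 179.000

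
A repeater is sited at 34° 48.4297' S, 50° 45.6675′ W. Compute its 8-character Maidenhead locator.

Offset from 180°W / 90°S: lon 129.23888°, lat 55.19284°.
Field: lon ⌊129.23888/20⌋ = 6 → G; lat ⌊55.19284/10⌋ = 5 → F.
Square: lon ⌊9.23888/2⌋ = 4; lat ⌊5.19284/1⌋ = 5.
Subsquare: lon ⌊1.23888/0.0833333⌋ = 14 → o; lat ⌊0.19284/0.0416667⌋ = 4 → e.
Extended square: lon ⌊0.07221/0.00833333⌋ = 8; lat ⌊0.02617/0.00416667⌋ = 6.

GF45oe86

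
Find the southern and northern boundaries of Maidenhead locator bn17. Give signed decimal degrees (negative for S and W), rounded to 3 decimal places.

47.000, 48.000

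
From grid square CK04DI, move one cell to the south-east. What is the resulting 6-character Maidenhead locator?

Longitude subsquare d = 3; +1 → 4 = e.
Latitude subsquare i = 8; −1 → 7 = h.

CK04eh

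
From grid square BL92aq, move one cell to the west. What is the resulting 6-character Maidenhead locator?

Longitude subsquare a = 0; −1 → -1, wraps to 23 = x, carry into square.
Longitude square 9; −1 → 8.
The latitude characters are unchanged.

BL82xq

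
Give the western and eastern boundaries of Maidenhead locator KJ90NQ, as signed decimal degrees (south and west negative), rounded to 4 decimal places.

Field K=10, J=9: +10·20° lon, +9·10° lat → SW at lon 20°, lat 0°.
Square 9, 0: +9·2° lon, +0·1° lat → SW at lon 38°, lat 0°.
Subsquare n=13, q=16: +13·0.0833333° lon, +16·0.0416667° lat → SW at lon 39.0833°, lat 0.666667°.
Cell spans 0.0833333° lon × 0.0416667° lat.
west 39.0833, east 39.1667.

39.0833, 39.1667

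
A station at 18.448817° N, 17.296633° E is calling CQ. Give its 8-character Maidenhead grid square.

JK88pk57

Shift to the Maidenhead origin (180°W, 90°S): lon 197.29663, lat 108.44882.
Field (20°×10°, letters A–R): lon ⌊197.29663/20⌋ = 9 → J; lat ⌊108.44882/10⌋ = 10 → K.
Square (2°×1°, digits 0–9): lon ⌊17.29663/2⌋ = 8; lat ⌊8.44882/1⌋ = 8.
Subsquare (5′×2.5′, letters a–x): lon ⌊1.29663/0.0833333⌋ = 15 → p; lat ⌊0.44882/0.0416667⌋ = 10 → k.
Extended square (30″×15″, digits 0–9): lon ⌊0.04663/0.00833333⌋ = 5; lat ⌊0.03215/0.00416667⌋ = 7.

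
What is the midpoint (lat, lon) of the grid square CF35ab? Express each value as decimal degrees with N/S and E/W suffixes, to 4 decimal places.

34.9375° S, 133.9583° W

Field C=2, F=5: +2·20° lon, +5·10° lat → SW at lon -140°, lat -40°.
Square 3, 5: +3·2° lon, +5·1° lat → SW at lon -134°, lat -35°.
Subsquare a=0, b=1: +0·0.0833333° lon, +1·0.0416667° lat → SW at lon -134°, lat -34.9583°.
Cell spans 0.0833333° lon × 0.0416667° lat. Centre is SW corner plus half of each.
latitude 34.9375° S, longitude 133.9583° W.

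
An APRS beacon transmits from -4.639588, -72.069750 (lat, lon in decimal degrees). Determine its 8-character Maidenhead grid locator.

Offset from 180°W / 90°S: lon 107.93025°, lat 85.36041°.
Field (20°×10°, letters A–R): 107.93025/20 → 5 → F, 85.36041/10 → 8 → I; chars FI.
Square (2°×1°, digits 0–9): 7.93025/2 → 3, 5.36041/1 → 5; chars 35.
Subsquare (5′×2.5′, letters a–x): 1.93025/0.0833333 → 23 → x, 0.36041/0.0416667 → 8 → i; chars xi.
Extended square (30″×15″, digits 0–9): 0.01358/0.00833333 → 1, 0.02708/0.00416667 → 6; chars 16.

FI35xi16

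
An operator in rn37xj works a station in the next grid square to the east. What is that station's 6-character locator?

RN47aj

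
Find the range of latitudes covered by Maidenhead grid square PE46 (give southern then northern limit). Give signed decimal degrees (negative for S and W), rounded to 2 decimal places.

-44.00, -43.00

Field P=15, E=4: +15·20° lon, +4·10° lat → SW at lon 120°, lat -50°.
Square 4, 6: +4·2° lon, +6·1° lat → SW at lon 128°, lat -44°.
Cell spans 2° lon × 1° lat.
south -44.00, north -43.00.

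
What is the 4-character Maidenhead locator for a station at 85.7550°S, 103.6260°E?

OA14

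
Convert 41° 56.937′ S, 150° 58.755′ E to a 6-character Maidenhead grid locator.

Offset from 180°W / 90°S: lon 330.9792°, lat 48.0510°.
Field: lon ⌊330.9792/20⌋ = 16 → Q; lat ⌊48.0510/10⌋ = 4 → E.
Square: lon ⌊10.9792/2⌋ = 5; lat ⌊8.0510/1⌋ = 8.
Subsquare: lon ⌊0.9792/0.0833333⌋ = 11 → l; lat ⌊0.0510/0.0416667⌋ = 1 → b.

QE58lb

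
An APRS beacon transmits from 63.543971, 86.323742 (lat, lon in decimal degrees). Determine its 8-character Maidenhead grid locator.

NP33dn80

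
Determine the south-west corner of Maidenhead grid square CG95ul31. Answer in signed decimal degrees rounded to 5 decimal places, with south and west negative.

-24.53750, -120.30833

Field C=2, G=6: +2·20° lon, +6·10° lat → SW at lon -140°, lat -30°.
Square 9, 5: +9·2° lon, +5·1° lat → SW at lon -122°, lat -25°.
Subsquare u=20, l=11: +20·0.0833333° lon, +11·0.0416667° lat → SW at lon -120.333°, lat -24.5417°.
Extended square 3, 1: +3·0.00833333° lon, +1·0.00416667° lat → SW at lon -120.308°, lat -24.5375°.
latitude -24.53750, longitude -120.30833.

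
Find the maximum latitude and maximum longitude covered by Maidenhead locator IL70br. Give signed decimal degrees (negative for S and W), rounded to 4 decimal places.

20.7500, -5.8333

Field I=8, L=11: +8·20° lon, +11·10° lat → SW at lon -20°, lat 20°.
Square 7, 0: +7·2° lon, +0·1° lat → SW at lon -6°, lat 20°.
Subsquare b=1, r=17: +1·0.0833333° lon, +17·0.0416667° lat → SW at lon -5.91667°, lat 20.7083°.
Cell spans 0.0833333° lon × 0.0416667° lat. NE corner is SW corner plus one full cell.
latitude 20.7500, longitude -5.8333.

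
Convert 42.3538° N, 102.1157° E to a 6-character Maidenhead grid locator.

ON12bi

Offset from 180°W / 90°S: lon 282.1157°, lat 132.3538°.
Field: lon ⌊282.1157/20⌋ = 14 → O; lat ⌊132.3538/10⌋ = 13 → N.
Square: lon ⌊2.1157/2⌋ = 1; lat ⌊2.3538/1⌋ = 2.
Subsquare: lon ⌊0.1157/0.0833333⌋ = 1 → b; lat ⌊0.3538/0.0416667⌋ = 8 → i.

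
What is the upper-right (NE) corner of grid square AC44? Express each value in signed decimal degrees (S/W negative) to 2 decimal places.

-65.00, -170.00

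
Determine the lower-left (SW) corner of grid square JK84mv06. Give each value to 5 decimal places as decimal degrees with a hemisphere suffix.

Field J=9, K=10: +9·20° lon, +10·10° lat → SW at lon 0°, lat 10°.
Square 8, 4: +8·2° lon, +4·1° lat → SW at lon 16°, lat 14°.
Subsquare m=12, v=21: +12·0.0833333° lon, +21·0.0416667° lat → SW at lon 17°, lat 14.875°.
Extended square 0, 6: +0·0.00833333° lon, +6·0.00416667° lat → SW at lon 17°, lat 14.9°.
latitude 14.90000° N, longitude 17.00000° E.

14.90000° N, 17.00000° E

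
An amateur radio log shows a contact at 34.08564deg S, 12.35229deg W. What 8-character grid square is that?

IF35tv79

Shift to the Maidenhead origin (180°W, 90°S): lon 167.64771, lat 55.91436.
Field: 167.64771/20 → 8 → I, 55.91436/10 → 5 → F; chars IF.
Square: 7.64771/2 → 3, 5.91436/1 → 5; chars 35.
Subsquare: 1.64771/0.0833333 → 19 → t, 0.91436/0.0416667 → 21 → v; chars tv.
Extended square: 0.06438/0.00833333 → 7, 0.03936/0.00416667 → 9; chars 79.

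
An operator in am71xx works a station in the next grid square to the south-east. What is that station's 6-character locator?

Longitude subsquare x = 23; +1 → 24, wraps to 0 = a, carry into square.
Longitude square 7; +1 → 8.
Latitude subsquare x = 23; −1 → 22 = w.

AM81aw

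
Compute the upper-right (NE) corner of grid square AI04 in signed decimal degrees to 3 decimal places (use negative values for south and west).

-5.000, -178.000

Field A=0, I=8: +0·20° lon, +8·10° lat → SW at lon -180°, lat -10°.
Square 0, 4: +0·2° lon, +4·1° lat → SW at lon -180°, lat -6°.
Cell spans 2° lon × 1° lat. NE corner is SW corner plus one full cell.
latitude -5.000, longitude -178.000.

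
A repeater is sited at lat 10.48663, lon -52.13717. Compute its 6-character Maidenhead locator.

GK30wl

Shift to the Maidenhead origin (180°W, 90°S): lon 127.8628, lat 100.4866.
Field: 127.8628/20 → 6 → G, 100.4866/10 → 10 → K; chars GK.
Square: 7.8628/2 → 3, 0.4866/1 → 0; chars 30.
Subsquare: 1.8628/0.0833333 → 22 → w, 0.4866/0.0416667 → 11 → l; chars wl.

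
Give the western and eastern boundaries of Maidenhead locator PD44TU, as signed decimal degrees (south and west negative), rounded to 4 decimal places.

Field P=15, D=3: +15·20° lon, +3·10° lat → SW at lon 120°, lat -60°.
Square 4, 4: +4·2° lon, +4·1° lat → SW at lon 128°, lat -56°.
Subsquare t=19, u=20: +19·0.0833333° lon, +20·0.0416667° lat → SW at lon 129.583°, lat -55.1667°.
Cell spans 0.0833333° lon × 0.0416667° lat.
west 129.5833, east 129.6667.

129.5833, 129.6667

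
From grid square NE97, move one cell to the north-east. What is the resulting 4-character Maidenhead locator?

Longitude square 9; +1 → 10, wraps to 0, carry into field.
Longitude field N = 13; +1 → 14 = O.
Latitude square 7; +1 → 8.

OE08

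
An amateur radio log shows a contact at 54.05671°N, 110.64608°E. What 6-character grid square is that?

OO54hb

Offset from 180°W / 90°S: lon 290.6461°, lat 144.0567°.
Field: 290.6461/20 → 14 → O, 144.0567/10 → 14 → O; chars OO.
Square: 10.6461/2 → 5, 4.0567/1 → 4; chars 54.
Subsquare: 0.6461/0.0833333 → 7 → h, 0.0567/0.0416667 → 1 → b; chars hb.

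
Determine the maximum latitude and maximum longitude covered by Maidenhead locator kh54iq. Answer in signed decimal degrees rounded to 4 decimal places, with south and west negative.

Field K=10, H=7: +10·20° lon, +7·10° lat → SW at lon 20°, lat -20°.
Square 5, 4: +5·2° lon, +4·1° lat → SW at lon 30°, lat -16°.
Subsquare i=8, q=16: +8·0.0833333° lon, +16·0.0416667° lat → SW at lon 30.6667°, lat -15.3333°.
Cell spans 0.0833333° lon × 0.0416667° lat. NE corner is SW corner plus one full cell.
latitude -15.2917, longitude 30.7500.

-15.2917, 30.7500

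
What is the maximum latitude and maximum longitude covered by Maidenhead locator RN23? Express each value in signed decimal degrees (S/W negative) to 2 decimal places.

44.00, 166.00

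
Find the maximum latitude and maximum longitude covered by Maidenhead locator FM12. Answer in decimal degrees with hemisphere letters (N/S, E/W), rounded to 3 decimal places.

33.000° N, 76.000° W

Field F=5, M=12: +5·20° lon, +12·10° lat → SW at lon -80°, lat 30°.
Square 1, 2: +1·2° lon, +2·1° lat → SW at lon -78°, lat 32°.
Cell spans 2° lon × 1° lat. NE corner is SW corner plus one full cell.
latitude 33.000° N, longitude 76.000° W.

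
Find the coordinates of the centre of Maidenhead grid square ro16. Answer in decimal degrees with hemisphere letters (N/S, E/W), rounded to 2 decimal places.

Field R=17, O=14: +17·20° lon, +14·10° lat → SW at lon 160°, lat 50°.
Square 1, 6: +1·2° lon, +6·1° lat → SW at lon 162°, lat 56°.
Cell spans 2° lon × 1° lat. Centre is SW corner plus half of each.
latitude 56.50° N, longitude 163.00° E.

56.50° N, 163.00° E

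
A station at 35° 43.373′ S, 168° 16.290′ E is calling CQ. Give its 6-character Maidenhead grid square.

RF44dg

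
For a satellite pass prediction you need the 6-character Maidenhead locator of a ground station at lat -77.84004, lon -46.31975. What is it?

Add 180° to longitude and 90° to latitude: 133.6803, 12.1600.
Field (20°×10°, letters A–R): 133.6803/20 → 6 → G, 12.1600/10 → 1 → B; chars GB.
Square (2°×1°, digits 0–9): 13.6803/2 → 6, 2.1600/1 → 2; chars 62.
Subsquare (5′×2.5′, letters a–x): 1.6803/0.0833333 → 20 → u, 0.1600/0.0416667 → 3 → d; chars ud.

GB62ud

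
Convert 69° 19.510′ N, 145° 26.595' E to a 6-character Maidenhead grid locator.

QP29rh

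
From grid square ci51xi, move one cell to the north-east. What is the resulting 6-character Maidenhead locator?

Longitude subsquare x = 23; +1 → 24, wraps to 0 = a, carry into square.
Longitude square 5; +1 → 6.
Latitude subsquare i = 8; +1 → 9 = j.

CI61aj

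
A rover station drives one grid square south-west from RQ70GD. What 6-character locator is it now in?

Longitude subsquare g = 6; −1 → 5 = f.
Latitude subsquare d = 3; −1 → 2 = c.

RQ70fc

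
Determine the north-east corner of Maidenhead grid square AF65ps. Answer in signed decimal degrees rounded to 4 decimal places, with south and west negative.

-34.2083, -166.6667

Field A=0, F=5: +0·20° lon, +5·10° lat → SW at lon -180°, lat -40°.
Square 6, 5: +6·2° lon, +5·1° lat → SW at lon -168°, lat -35°.
Subsquare p=15, s=18: +15·0.0833333° lon, +18·0.0416667° lat → SW at lon -166.75°, lat -34.25°.
Cell spans 0.0833333° lon × 0.0416667° lat. NE corner is SW corner plus one full cell.
latitude -34.2083, longitude -166.6667.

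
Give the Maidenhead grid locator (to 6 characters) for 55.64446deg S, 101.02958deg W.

DD94li

Add 180° to longitude and 90° to latitude: 78.9704, 34.3555.
Field: lon ⌊78.9704/20⌋ = 3 → D; lat ⌊34.3555/10⌋ = 3 → D.
Square: lon ⌊18.9704/2⌋ = 9; lat ⌊4.3555/1⌋ = 4.
Subsquare: lon ⌊0.9704/0.0833333⌋ = 11 → l; lat ⌊0.3555/0.0416667⌋ = 8 → i.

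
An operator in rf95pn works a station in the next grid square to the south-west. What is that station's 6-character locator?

RF95om

Longitude subsquare p = 15; −1 → 14 = o.
Latitude subsquare n = 13; −1 → 12 = m.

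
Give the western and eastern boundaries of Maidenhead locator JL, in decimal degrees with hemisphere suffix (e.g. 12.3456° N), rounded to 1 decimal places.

0.0° E, 20.0° E

Field J=9, L=11: +9·20° lon, +11·10° lat → SW at lon 0°, lat 20°.
Cell spans 20° lon × 10° lat.
west 0.0° E, east 20.0° E.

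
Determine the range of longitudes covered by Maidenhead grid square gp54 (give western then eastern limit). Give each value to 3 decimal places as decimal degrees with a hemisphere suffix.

50.000° W, 48.000° W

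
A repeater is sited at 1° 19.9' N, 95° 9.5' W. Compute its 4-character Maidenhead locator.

Shift to the Maidenhead origin (180°W, 90°S): lon 84.84, lat 91.33.
Field: 84.84/20 → 4 → E, 91.33/10 → 9 → J; chars EJ.
Square: 4.84/2 → 2, 1.33/1 → 1; chars 21.

EJ21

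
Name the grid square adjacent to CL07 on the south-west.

BL96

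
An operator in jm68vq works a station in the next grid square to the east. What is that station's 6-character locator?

Longitude subsquare v = 21; +1 → 22 = w.
The latitude characters are unchanged.

JM68wq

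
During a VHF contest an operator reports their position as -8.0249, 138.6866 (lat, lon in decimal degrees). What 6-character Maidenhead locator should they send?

Offset from 180°W / 90°S: lon 318.6866°, lat 81.9751°.
Field (20°×10°, letters A–R): 318.6866/20 → 15 → P, 81.9751/10 → 8 → I; chars PI.
Square (2°×1°, digits 0–9): 18.6866/2 → 9, 1.9751/1 → 1; chars 91.
Subsquare (5′×2.5′, letters a–x): 0.6866/0.0833333 → 8 → i, 0.9751/0.0416667 → 23 → x; chars ix.

PI91ix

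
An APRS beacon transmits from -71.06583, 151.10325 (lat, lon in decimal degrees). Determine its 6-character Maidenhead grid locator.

QB58nw

Offset from 180°W / 90°S: lon 331.1033°, lat 18.9342°.
Field: 331.1033/20 → 16 → Q, 18.9342/10 → 1 → B; chars QB.
Square: 11.1033/2 → 5, 8.9342/1 → 8; chars 58.
Subsquare: 1.1033/0.0833333 → 13 → n, 0.9342/0.0416667 → 22 → w; chars nw.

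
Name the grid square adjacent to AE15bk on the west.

AE15ak

Longitude subsquare b = 1; −1 → 0 = a.
The latitude characters are unchanged.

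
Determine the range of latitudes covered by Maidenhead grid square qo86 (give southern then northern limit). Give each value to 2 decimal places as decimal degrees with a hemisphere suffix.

56.00° N, 57.00° N

Field Q=16, O=14: +16·20° lon, +14·10° lat → SW at lon 140°, lat 50°.
Square 8, 6: +8·2° lon, +6·1° lat → SW at lon 156°, lat 56°.
Cell spans 2° lon × 1° lat.
south 56.00° N, north 57.00° N.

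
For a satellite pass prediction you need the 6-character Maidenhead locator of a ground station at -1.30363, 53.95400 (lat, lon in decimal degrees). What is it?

LI68xq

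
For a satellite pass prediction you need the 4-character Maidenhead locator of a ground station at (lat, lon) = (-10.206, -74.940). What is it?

FH29

Add 180° to longitude and 90° to latitude: 105.06, 79.79.
Field: lon ⌊105.06/20⌋ = 5 → F; lat ⌊79.79/10⌋ = 7 → H.
Square: lon ⌊5.06/2⌋ = 2; lat ⌊9.79/1⌋ = 9.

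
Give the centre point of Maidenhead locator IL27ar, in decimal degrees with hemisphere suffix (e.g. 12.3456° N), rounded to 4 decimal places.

27.7292° N, 15.9583° W

Field I=8, L=11: +8·20° lon, +11·10° lat → SW at lon -20°, lat 20°.
Square 2, 7: +2·2° lon, +7·1° lat → SW at lon -16°, lat 27°.
Subsquare a=0, r=17: +0·0.0833333° lon, +17·0.0416667° lat → SW at lon -16°, lat 27.7083°.
Cell spans 0.0833333° lon × 0.0416667° lat. Centre is SW corner plus half of each.
latitude 27.7292° N, longitude 15.9583° W.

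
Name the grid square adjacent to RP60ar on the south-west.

RP50xq

Longitude subsquare a = 0; −1 → -1, wraps to 23 = x, carry into square.
Longitude square 6; −1 → 5.
Latitude subsquare r = 17; −1 → 16 = q.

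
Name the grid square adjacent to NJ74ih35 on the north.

NJ74ih36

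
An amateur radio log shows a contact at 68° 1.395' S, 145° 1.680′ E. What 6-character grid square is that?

QC21mx

Add 180° to longitude and 90° to latitude: 325.0280, 21.9767.
Field (20°×10°, letters A–R): 325.0280/20 → 16 → Q, 21.9767/10 → 2 → C; chars QC.
Square (2°×1°, digits 0–9): 5.0280/2 → 2, 1.9767/1 → 1; chars 21.
Subsquare (5′×2.5′, letters a–x): 1.0280/0.0833333 → 12 → m, 0.9767/0.0416667 → 23 → x; chars mx.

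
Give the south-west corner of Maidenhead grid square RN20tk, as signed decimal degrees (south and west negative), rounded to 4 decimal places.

Field R=17, N=13: +17·20° lon, +13·10° lat → SW at lon 160°, lat 40°.
Square 2, 0: +2·2° lon, +0·1° lat → SW at lon 164°, lat 40°.
Subsquare t=19, k=10: +19·0.0833333° lon, +10·0.0416667° lat → SW at lon 165.583°, lat 40.4167°.
latitude 40.4167, longitude 165.5833.

40.4167, 165.5833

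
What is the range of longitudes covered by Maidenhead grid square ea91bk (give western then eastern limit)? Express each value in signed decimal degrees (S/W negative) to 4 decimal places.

Field E=4, A=0: +4·20° lon, +0·10° lat → SW at lon -100°, lat -90°.
Square 9, 1: +9·2° lon, +1·1° lat → SW at lon -82°, lat -89°.
Subsquare b=1, k=10: +1·0.0833333° lon, +10·0.0416667° lat → SW at lon -81.9167°, lat -88.5833°.
Cell spans 0.0833333° lon × 0.0416667° lat.
west -81.9167, east -81.8333.

-81.9167, -81.8333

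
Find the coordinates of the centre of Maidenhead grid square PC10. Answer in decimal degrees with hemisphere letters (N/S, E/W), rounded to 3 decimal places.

69.500° S, 123.000° E

Field P=15, C=2: +15·20° lon, +2·10° lat → SW at lon 120°, lat -70°.
Square 1, 0: +1·2° lon, +0·1° lat → SW at lon 122°, lat -70°.
Cell spans 2° lon × 1° lat. Centre is SW corner plus half of each.
latitude 69.500° S, longitude 123.000° E.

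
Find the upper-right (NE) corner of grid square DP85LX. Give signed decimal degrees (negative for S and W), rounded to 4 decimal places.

66.0000, -103.0000

Field D=3, P=15: +3·20° lon, +15·10° lat → SW at lon -120°, lat 60°.
Square 8, 5: +8·2° lon, +5·1° lat → SW at lon -104°, lat 65°.
Subsquare l=11, x=23: +11·0.0833333° lon, +23·0.0416667° lat → SW at lon -103.083°, lat 65.9583°.
Cell spans 0.0833333° lon × 0.0416667° lat. NE corner is SW corner plus one full cell.
latitude 66.0000, longitude -103.0000.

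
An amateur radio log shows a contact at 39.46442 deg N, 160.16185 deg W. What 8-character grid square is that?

AM99wl01

Offset from 180°W / 90°S: lon 19.83815°, lat 129.46442°.
Field (20°×10°, letters A–R): lon ⌊19.83815/20⌋ = 0 → A; lat ⌊129.46442/10⌋ = 12 → M.
Square (2°×1°, digits 0–9): lon ⌊19.83815/2⌋ = 9; lat ⌊9.46442/1⌋ = 9.
Subsquare (5′×2.5′, letters a–x): lon ⌊1.83815/0.0833333⌋ = 22 → w; lat ⌊0.46442/0.0416667⌋ = 11 → l.
Extended square (30″×15″, digits 0–9): lon ⌊0.00482/0.00833333⌋ = 0; lat ⌊0.00609/0.00416667⌋ = 1.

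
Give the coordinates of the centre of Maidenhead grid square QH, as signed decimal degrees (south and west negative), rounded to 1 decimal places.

-15.0, 150.0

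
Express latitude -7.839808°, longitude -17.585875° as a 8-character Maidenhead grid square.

II12ed98

Shift to the Maidenhead origin (180°W, 90°S): lon 162.41413, lat 82.16019.
Field (20°×10°, letters A–R): 162.41413/20 → 8 → I, 82.16019/10 → 8 → I; chars II.
Square (2°×1°, digits 0–9): 2.41413/2 → 1, 2.16019/1 → 2; chars 12.
Subsquare (5′×2.5′, letters a–x): 0.41413/0.0833333 → 4 → e, 0.16019/0.0416667 → 3 → d; chars ed.
Extended square (30″×15″, digits 0–9): 0.08079/0.00833333 → 9, 0.03519/0.00416667 → 8; chars 98.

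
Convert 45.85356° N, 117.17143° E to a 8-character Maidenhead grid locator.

ON85ou04

Shift to the Maidenhead origin (180°W, 90°S): lon 297.17143, lat 135.85356.
Field: lon ⌊297.17143/20⌋ = 14 → O; lat ⌊135.85356/10⌋ = 13 → N.
Square: lon ⌊17.17143/2⌋ = 8; lat ⌊5.85356/1⌋ = 5.
Subsquare: lon ⌊1.17143/0.0833333⌋ = 14 → o; lat ⌊0.85356/0.0416667⌋ = 20 → u.
Extended square: lon ⌊0.00476/0.00833333⌋ = 0; lat ⌊0.02023/0.00416667⌋ = 4.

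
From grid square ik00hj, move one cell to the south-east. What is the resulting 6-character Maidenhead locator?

IK00ii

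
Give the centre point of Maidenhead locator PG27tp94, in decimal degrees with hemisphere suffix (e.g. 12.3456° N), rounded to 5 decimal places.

22.35625° S, 125.66250° E

Field P=15, G=6: +15·20° lon, +6·10° lat → SW at lon 120°, lat -30°.
Square 2, 7: +2·2° lon, +7·1° lat → SW at lon 124°, lat -23°.
Subsquare t=19, p=15: +19·0.0833333° lon, +15·0.0416667° lat → SW at lon 125.583°, lat -22.375°.
Extended square 9, 4: +9·0.00833333° lon, +4·0.00416667° lat → SW at lon 125.658°, lat -22.3583°.
Cell spans 0.00833333° lon × 0.00416667° lat. Centre is SW corner plus half of each.
latitude 22.35625° S, longitude 125.66250° E.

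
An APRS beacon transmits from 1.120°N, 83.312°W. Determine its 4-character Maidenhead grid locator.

Offset from 180°W / 90°S: lon 96.69°, lat 91.12°.
Field: lon ⌊96.69/20⌋ = 4 → E; lat ⌊91.12/10⌋ = 9 → J.
Square: lon ⌊16.69/2⌋ = 8; lat ⌊1.12/1⌋ = 1.

EJ81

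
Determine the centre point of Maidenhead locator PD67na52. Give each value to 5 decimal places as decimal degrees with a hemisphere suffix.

Field P=15, D=3: +15·20° lon, +3·10° lat → SW at lon 120°, lat -60°.
Square 6, 7: +6·2° lon, +7·1° lat → SW at lon 132°, lat -53°.
Subsquare n=13, a=0: +13·0.0833333° lon, +0·0.0416667° lat → SW at lon 133.083°, lat -53°.
Extended square 5, 2: +5·0.00833333° lon, +2·0.00416667° lat → SW at lon 133.125°, lat -52.9917°.
Cell spans 0.00833333° lon × 0.00416667° lat. Centre is SW corner plus half of each.
latitude 52.98958° S, longitude 133.12917° E.

52.98958° S, 133.12917° E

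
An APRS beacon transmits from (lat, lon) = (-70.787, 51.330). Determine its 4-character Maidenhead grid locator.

LB59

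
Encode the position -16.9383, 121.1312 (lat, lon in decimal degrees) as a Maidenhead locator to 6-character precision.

Offset from 180°W / 90°S: lon 301.1312°, lat 73.0617°.
Field (20°×10°, letters A–R): 301.1312/20 → 15 → P, 73.0617/10 → 7 → H; chars PH.
Square (2°×1°, digits 0–9): 1.1312/2 → 0, 3.0617/1 → 3; chars 03.
Subsquare (5′×2.5′, letters a–x): 1.1312/0.0833333 → 13 → n, 0.0617/0.0416667 → 1 → b; chars nb.

PH03nb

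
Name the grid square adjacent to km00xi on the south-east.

Longitude subsquare x = 23; +1 → 24, wraps to 0 = a, carry into square.
Longitude square 0; +1 → 1.
Latitude subsquare i = 8; −1 → 7 = h.

KM10ah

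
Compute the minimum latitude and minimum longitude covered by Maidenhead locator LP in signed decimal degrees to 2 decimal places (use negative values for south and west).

Field L=11, P=15: +11·20° lon, +15·10° lat → SW at lon 40°, lat 60°.
latitude 60.00, longitude 40.00.

60.00, 40.00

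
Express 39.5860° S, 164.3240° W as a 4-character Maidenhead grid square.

AF70

Offset from 180°W / 90°S: lon 15.68°, lat 50.41°.
Field: 15.68/20 → 0 → A, 50.41/10 → 5 → F; chars AF.
Square: 15.68/2 → 7, 0.41/1 → 0; chars 70.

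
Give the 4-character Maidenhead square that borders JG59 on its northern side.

Latitude square 9; +1 → 10, wraps to 0, carry into field.
Latitude field G = 6; +1 → 7 = H.
The longitude characters are unchanged.

JH50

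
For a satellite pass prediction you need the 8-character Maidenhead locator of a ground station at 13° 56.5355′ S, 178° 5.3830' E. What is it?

RH96bb03

Offset from 180°W / 90°S: lon 358.08972°, lat 76.05774°.
Field: 358.08972/20 → 17 → R, 76.05774/10 → 7 → H; chars RH.
Square: 18.08972/2 → 9, 6.05774/1 → 6; chars 96.
Subsquare: 0.08972/0.0833333 → 1 → b, 0.05774/0.0416667 → 1 → b; chars bb.
Extended square: 0.00638/0.00833333 → 0, 0.01608/0.00416667 → 3; chars 03.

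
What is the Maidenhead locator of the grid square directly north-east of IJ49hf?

IJ49ig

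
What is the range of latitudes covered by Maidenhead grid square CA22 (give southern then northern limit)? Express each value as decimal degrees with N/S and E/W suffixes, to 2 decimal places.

88.00° S, 87.00° S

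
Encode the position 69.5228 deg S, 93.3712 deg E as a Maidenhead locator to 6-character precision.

NC60ql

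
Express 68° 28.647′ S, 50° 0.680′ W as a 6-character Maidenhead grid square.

GC41xm

Offset from 180°W / 90°S: lon 129.9887°, lat 21.5225°.
Field: 129.9887/20 → 6 → G, 21.5225/10 → 2 → C; chars GC.
Square: 9.9887/2 → 4, 1.5225/1 → 1; chars 41.
Subsquare: 1.9887/0.0833333 → 23 → x, 0.5225/0.0416667 → 12 → m; chars xm.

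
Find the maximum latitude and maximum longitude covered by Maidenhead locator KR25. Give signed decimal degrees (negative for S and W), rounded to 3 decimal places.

Field K=10, R=17: +10·20° lon, +17·10° lat → SW at lon 20°, lat 80°.
Square 2, 5: +2·2° lon, +5·1° lat → SW at lon 24°, lat 85°.
Cell spans 2° lon × 1° lat. NE corner is SW corner plus one full cell.
latitude 86.000, longitude 26.000.

86.000, 26.000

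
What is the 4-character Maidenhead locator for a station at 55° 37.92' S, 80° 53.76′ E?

ND04

Shift to the Maidenhead origin (180°W, 90°S): lon 260.90, lat 34.37.
Field (20°×10°, letters A–R): 260.90/20 → 13 → N, 34.37/10 → 3 → D; chars ND.
Square (2°×1°, digits 0–9): 0.90/2 → 0, 4.37/1 → 4; chars 04.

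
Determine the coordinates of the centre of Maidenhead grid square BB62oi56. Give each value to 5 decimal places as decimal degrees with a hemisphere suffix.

Field B=1, B=1: +1·20° lon, +1·10° lat → SW at lon -160°, lat -80°.
Square 6, 2: +6·2° lon, +2·1° lat → SW at lon -148°, lat -78°.
Subsquare o=14, i=8: +14·0.0833333° lon, +8·0.0416667° lat → SW at lon -146.833°, lat -77.6667°.
Extended square 5, 6: +5·0.00833333° lon, +6·0.00416667° lat → SW at lon -146.792°, lat -77.6417°.
Cell spans 0.00833333° lon × 0.00416667° lat. Centre is SW corner plus half of each.
latitude 77.63958° S, longitude 146.78750° W.

77.63958° S, 146.78750° W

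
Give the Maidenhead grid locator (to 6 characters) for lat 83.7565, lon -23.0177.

Shift to the Maidenhead origin (180°W, 90°S): lon 156.9823, lat 173.7565.
Field (20°×10°, letters A–R): 156.9823/20 → 7 → H, 173.7565/10 → 17 → R; chars HR.
Square (2°×1°, digits 0–9): 16.9823/2 → 8, 3.7565/1 → 3; chars 83.
Subsquare (5′×2.5′, letters a–x): 0.9823/0.0833333 → 11 → l, 0.7565/0.0416667 → 18 → s; chars ls.

HR83ls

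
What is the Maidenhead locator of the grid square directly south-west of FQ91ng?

Longitude subsquare n = 13; −1 → 12 = m.
Latitude subsquare g = 6; −1 → 5 = f.

FQ91mf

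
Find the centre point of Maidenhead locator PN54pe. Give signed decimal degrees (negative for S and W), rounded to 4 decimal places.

44.1875, 131.2917

Field P=15, N=13: +15·20° lon, +13·10° lat → SW at lon 120°, lat 40°.
Square 5, 4: +5·2° lon, +4·1° lat → SW at lon 130°, lat 44°.
Subsquare p=15, e=4: +15·0.0833333° lon, +4·0.0416667° lat → SW at lon 131.25°, lat 44.1667°.
Cell spans 0.0833333° lon × 0.0416667° lat. Centre is SW corner plus half of each.
latitude 44.1875, longitude 131.2917.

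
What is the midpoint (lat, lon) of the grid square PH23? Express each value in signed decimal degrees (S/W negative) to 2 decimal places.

-16.50, 125.00

Field P=15, H=7: +15·20° lon, +7·10° lat → SW at lon 120°, lat -20°.
Square 2, 3: +2·2° lon, +3·1° lat → SW at lon 124°, lat -17°.
Cell spans 2° lon × 1° lat. Centre is SW corner plus half of each.
latitude -16.50, longitude 125.00.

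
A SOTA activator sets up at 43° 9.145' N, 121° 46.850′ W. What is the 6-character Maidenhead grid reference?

CN93cd

Add 180° to longitude and 90° to latitude: 58.2192, 133.1524.
Field: lon ⌊58.2192/20⌋ = 2 → C; lat ⌊133.1524/10⌋ = 13 → N.
Square: lon ⌊18.2192/2⌋ = 9; lat ⌊3.1524/1⌋ = 3.
Subsquare: lon ⌊0.2192/0.0833333⌋ = 2 → c; lat ⌊0.1524/0.0416667⌋ = 3 → d.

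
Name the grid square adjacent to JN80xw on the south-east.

JN90av

Longitude subsquare x = 23; +1 → 24, wraps to 0 = a, carry into square.
Longitude square 8; +1 → 9.
Latitude subsquare w = 22; −1 → 21 = v.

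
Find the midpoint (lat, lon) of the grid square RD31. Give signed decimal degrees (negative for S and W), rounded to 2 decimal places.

Field R=17, D=3: +17·20° lon, +3·10° lat → SW at lon 160°, lat -60°.
Square 3, 1: +3·2° lon, +1·1° lat → SW at lon 166°, lat -59°.
Cell spans 2° lon × 1° lat. Centre is SW corner plus half of each.
latitude -58.50, longitude 167.00.

-58.50, 167.00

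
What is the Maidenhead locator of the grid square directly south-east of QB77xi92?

QB87ai01

Longitude extended square 9; +1 → 10, wraps to 0, carry into subsquare.
Longitude subsquare x = 23; +1 → 24, wraps to 0 = a, carry into square.
Longitude square 7; +1 → 8.
Latitude extended square 2; −1 → 1.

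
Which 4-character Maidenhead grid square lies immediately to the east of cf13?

Longitude square 1; +1 → 2.
The latitude characters are unchanged.

CF23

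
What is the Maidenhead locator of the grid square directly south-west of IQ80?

IP79

Longitude square 8; −1 → 7.
Latitude square 0; −1 → -1, wraps to 9, carry into field.
Latitude field Q = 16; −1 → 15 = P.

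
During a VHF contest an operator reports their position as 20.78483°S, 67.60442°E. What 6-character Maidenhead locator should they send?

MG39tf

Add 180° to longitude and 90° to latitude: 247.6044, 69.2152.
Field: lon ⌊247.6044/20⌋ = 12 → M; lat ⌊69.2152/10⌋ = 6 → G.
Square: lon ⌊7.6044/2⌋ = 3; lat ⌊9.2152/1⌋ = 9.
Subsquare: lon ⌊1.6044/0.0833333⌋ = 19 → t; lat ⌊0.2152/0.0416667⌋ = 5 → f.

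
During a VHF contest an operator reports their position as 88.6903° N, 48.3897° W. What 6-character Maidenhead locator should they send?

Offset from 180°W / 90°S: lon 131.6103°, lat 178.6903°.
Field: lon ⌊131.6103/20⌋ = 6 → G; lat ⌊178.6903/10⌋ = 17 → R.
Square: lon ⌊11.6103/2⌋ = 5; lat ⌊8.6903/1⌋ = 8.
Subsquare: lon ⌊1.6103/0.0833333⌋ = 19 → t; lat ⌊0.6903/0.0416667⌋ = 16 → q.

GR58tq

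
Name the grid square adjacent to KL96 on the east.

LL06

Longitude square 9; +1 → 10, wraps to 0, carry into field.
Longitude field K = 10; +1 → 11 = L.
The latitude characters are unchanged.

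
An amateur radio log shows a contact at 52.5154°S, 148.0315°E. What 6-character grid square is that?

Offset from 180°W / 90°S: lon 328.0315°, lat 37.4846°.
Field: lon ⌊328.0315/20⌋ = 16 → Q; lat ⌊37.4846/10⌋ = 3 → D.
Square: lon ⌊8.0315/2⌋ = 4; lat ⌊7.4846/1⌋ = 7.
Subsquare: lon ⌊0.0315/0.0833333⌋ = 0 → a; lat ⌊0.4846/0.0416667⌋ = 11 → l.

QD47al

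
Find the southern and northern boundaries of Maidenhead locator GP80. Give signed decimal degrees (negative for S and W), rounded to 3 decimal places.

60.000, 61.000

Field G=6, P=15: +6·20° lon, +15·10° lat → SW at lon -60°, lat 60°.
Square 8, 0: +8·2° lon, +0·1° lat → SW at lon -44°, lat 60°.
Cell spans 2° lon × 1° lat.
south 60.000, north 61.000.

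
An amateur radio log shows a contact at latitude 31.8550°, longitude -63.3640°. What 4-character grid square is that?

FM81

Shift to the Maidenhead origin (180°W, 90°S): lon 116.64, lat 121.86.
Field (20°×10°, letters A–R): lon ⌊116.64/20⌋ = 5 → F; lat ⌊121.86/10⌋ = 12 → M.
Square (2°×1°, digits 0–9): lon ⌊16.64/2⌋ = 8; lat ⌊1.86/1⌋ = 1.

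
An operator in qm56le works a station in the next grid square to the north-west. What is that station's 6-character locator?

QM56kf

Longitude subsquare l = 11; −1 → 10 = k.
Latitude subsquare e = 4; +1 → 5 = f.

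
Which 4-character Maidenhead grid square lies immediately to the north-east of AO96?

Longitude square 9; +1 → 10, wraps to 0, carry into field.
Longitude field A = 0; +1 → 1 = B.
Latitude square 6; +1 → 7.

BO07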